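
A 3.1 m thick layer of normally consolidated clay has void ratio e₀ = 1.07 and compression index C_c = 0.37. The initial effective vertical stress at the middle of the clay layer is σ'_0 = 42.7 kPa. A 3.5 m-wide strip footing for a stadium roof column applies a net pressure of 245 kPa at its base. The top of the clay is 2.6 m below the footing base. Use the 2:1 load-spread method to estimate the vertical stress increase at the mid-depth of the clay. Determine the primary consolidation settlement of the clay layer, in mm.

S_c ≈ 310 mm

Mid-depth of clay below the footing base: z = 2.6 + 3.1/2 = 4.15 m.
Stress increase at mid-clay by the 2:1 spreading method:
Δσ = qB/(B+z) = 245×3.5/(3.5+4.15) = 112.09 kPa
Final effective stress: σ'_f = σ'_0 + Δσ = 42.7 + 112.09 = 154.79 kPa.
Normally consolidated clay, so the full stress increment lies on the virgin compression line:
S_c = C_c·H/(1+e₀)·log₁₀(σ'_f/σ'_0) = 0.37×3.1/(1+1.07)×log₁₀(154.79/42.7)
    = 0.55411 × 0.55932 = 0.3099 m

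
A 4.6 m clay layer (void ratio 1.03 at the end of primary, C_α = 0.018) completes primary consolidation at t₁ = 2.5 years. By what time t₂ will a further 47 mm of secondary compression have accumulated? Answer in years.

t₂ ≈ 35.5 years

S_s = C_α·H/(1+e_p)·log₁₀(t₂/t₁) ⇒ log₁₀(t₂/t₁) = S_s·(1+e_p)/(C_α·H).
log₁₀(t₂/t₁) = 0.047 × (1+1.03) / (0.018×4.6) = 1.152
t₂ = t₁ × 10^1.152 = 2.5 × 14.2 = 35.5 years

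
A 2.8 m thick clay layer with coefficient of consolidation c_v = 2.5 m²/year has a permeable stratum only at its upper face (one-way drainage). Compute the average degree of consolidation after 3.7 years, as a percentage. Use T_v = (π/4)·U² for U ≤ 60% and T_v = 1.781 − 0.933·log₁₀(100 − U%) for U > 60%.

Drainage path length: H_d = H = 2.8 m (single drainage).
T_v = c_v·t/H_d² = 2.5×3.7/2.8² = 1.1798.
T_v = 1.1798 corresponds to the U > 60% branch:
U = 1 − 10^((1.781 − T_v)/0.933)/100 = 0.9559

U ≈ 95.6 %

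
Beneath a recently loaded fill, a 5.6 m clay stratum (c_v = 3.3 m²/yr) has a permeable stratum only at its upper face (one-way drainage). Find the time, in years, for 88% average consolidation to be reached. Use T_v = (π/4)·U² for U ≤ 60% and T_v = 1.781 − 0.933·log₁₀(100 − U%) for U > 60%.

Drainage path length: H_d = H = 5.6 m (single drainage).
U > 60%: T_v = 1.781 − 0.933·log₁₀(100 − 88) = 0.77412.
t = T_v·H_d²/c_v = 0.77412×5.6²/3.3 = 7.356 years.

t ≈ 7.36 years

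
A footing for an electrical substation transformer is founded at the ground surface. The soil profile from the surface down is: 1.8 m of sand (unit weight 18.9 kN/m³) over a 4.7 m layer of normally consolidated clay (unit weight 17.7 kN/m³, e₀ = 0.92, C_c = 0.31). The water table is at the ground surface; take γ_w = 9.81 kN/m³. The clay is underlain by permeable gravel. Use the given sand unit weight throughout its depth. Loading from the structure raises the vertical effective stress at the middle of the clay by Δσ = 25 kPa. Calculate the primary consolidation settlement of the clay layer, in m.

S_c ≈ 0.178 m

Mid-depth of clay below the ground surface: z = 1.8 + 4.7/2 = 4.15 m.
Total vertical stress at mid-clay: σ_v = 18.9×1.8 + 17.7×2.35 = 75.615 kPa.
Pore pressure: u = 9.81×(4.15 − 0) = 40.712 kPa.
Initial effective stress: σ'_0 = σ_v − u = 75.615 − 40.712 = 34.903 kPa.
Final effective stress: σ'_f = σ'_0 + Δσ = 34.903 + 25 = 59.903 kPa.
Normally consolidated clay, so the full stress increment lies on the virgin compression line:
S_c = C_c·H/(1+e₀)·log₁₀(σ'_f/σ'_0) = 0.31×4.7/(1+0.92)×log₁₀(59.903/34.903)
    = 0.75885 × 0.23459 = 0.178 m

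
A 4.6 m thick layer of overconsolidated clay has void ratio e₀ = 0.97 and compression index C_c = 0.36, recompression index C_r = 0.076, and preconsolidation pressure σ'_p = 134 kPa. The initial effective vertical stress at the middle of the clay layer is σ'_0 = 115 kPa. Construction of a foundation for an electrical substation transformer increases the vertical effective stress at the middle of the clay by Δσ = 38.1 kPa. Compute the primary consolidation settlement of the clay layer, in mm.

Final effective stress: σ'_f = 115 + 38.1 = 153.1 kPa.
σ'_f = 153.1 > σ'_p = 134 kPa, so the stress path crosses the preconsolidation pressure — recompression up to σ'_p, then virgin compression beyond:
S_c = H/(1+e₀)·[C_r·log₁₀(σ'_p/σ'_0) + C_c·log₁₀(σ'_f/σ'_p)]
    = 4.6/1.97 × [0.076×log₁₀(134/115) + 0.36×log₁₀(153.1/134)]
    = 2.335 × [0.0050469 + 0.020833] = 0.06043 m

S_c ≈ 60.4 mm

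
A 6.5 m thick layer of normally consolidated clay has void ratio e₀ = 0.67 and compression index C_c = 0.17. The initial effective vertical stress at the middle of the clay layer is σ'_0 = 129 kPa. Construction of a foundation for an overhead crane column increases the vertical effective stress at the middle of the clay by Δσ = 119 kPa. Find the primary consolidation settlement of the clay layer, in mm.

S_c ≈ 188 mm

Final effective stress: σ'_f = σ'_0 + Δσ = 129 + 119 = 248 kPa.
Normally consolidated clay, so the full stress increment lies on the virgin compression line:
S_c = C_c·H/(1+e₀)·log₁₀(σ'_f/σ'_0) = 0.17×6.5/(1+0.67)×log₁₀(248/129)
    = 0.66168 × 0.28386 = 0.1878 m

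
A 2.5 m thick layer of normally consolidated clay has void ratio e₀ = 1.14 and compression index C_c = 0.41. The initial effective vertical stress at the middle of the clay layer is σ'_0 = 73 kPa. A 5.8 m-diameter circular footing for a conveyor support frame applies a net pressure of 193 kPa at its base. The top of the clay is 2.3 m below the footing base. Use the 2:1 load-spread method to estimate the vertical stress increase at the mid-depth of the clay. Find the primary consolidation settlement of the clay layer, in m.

Mid-depth of clay below the footing base: z = 2.3 + 2.5/2 = 3.55 m.
Stress increase at mid-clay by the 2:1 spreading method:
Δσ ≈ qD²/(D+z)² = 193×5.8²/(5.8+3.55)² = 74.266 kPa
Final effective stress: σ'_f = σ'_0 + Δσ = 73 + 74.266 = 147.27 kPa.
Normally consolidated clay, so the full stress increment lies on the virgin compression line:
S_c = C_c·H/(1+e₀)·log₁₀(σ'_f/σ'_0) = 0.41×2.5/(1+1.14)×log₁₀(147.27/73)
    = 0.47897 × 0.30479 = 0.146 m

S_c ≈ 0.146 m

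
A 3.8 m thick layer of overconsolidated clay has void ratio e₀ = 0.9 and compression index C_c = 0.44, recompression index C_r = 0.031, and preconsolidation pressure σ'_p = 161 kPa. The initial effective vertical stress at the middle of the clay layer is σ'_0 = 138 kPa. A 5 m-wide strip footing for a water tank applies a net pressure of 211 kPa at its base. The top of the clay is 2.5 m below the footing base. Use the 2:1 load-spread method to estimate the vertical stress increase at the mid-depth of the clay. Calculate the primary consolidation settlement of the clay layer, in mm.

S_c ≈ 173 mm

Mid-depth of clay below the footing base: z = 2.5 + 3.8/2 = 4.4 m.
Stress increase at mid-clay by the 2:1 spreading method:
Δσ = qB/(B+z) = 211×5/(5+4.4) = 112.23 kPa
Final effective stress: σ'_f = 138 + 112.23 = 250.23 kPa.
σ'_f = 250.23 > σ'_p = 161 kPa, so the stress path crosses the preconsolidation pressure — recompression up to σ'_p, then virgin compression beyond:
S_c = H/(1+e₀)·[C_r·log₁₀(σ'_p/σ'_0) + C_c·log₁₀(σ'_f/σ'_p)]
    = 3.8/1.9 × [0.031×log₁₀(161/138) + 0.44×log₁₀(250.23/161)]
    = 2 × [0.0020754 + 0.084266] = 0.1727 m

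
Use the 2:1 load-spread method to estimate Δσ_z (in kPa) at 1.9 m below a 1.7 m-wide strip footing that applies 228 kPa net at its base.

By the 2:1 method the load spreads at 1 horizontal : 2 vertical, so at depth z the loaded area has grown by z in each plan dimension:
Δσ = qB/(B+z) = 228×1.7/(1.7+1.9) = 107.67 kPa

Δσ_z ≈ 108 kPa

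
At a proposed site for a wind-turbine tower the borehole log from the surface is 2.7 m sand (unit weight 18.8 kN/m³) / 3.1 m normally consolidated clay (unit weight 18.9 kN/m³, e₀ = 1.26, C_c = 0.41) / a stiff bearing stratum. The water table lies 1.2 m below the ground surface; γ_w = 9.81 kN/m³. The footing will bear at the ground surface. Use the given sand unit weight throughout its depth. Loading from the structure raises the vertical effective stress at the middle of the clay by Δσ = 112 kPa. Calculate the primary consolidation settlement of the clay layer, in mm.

Mid-depth of clay below the ground surface: z = 2.7 + 3.1/2 = 4.25 m.
Total vertical stress at mid-clay: σ_v = 18.8×2.7 + 18.9×1.55 = 80.055 kPa.
Pore pressure: u = 9.81×(4.25 − 1.2) = 29.921 kPa.
Initial effective stress: σ'_0 = σ_v − u = 80.055 − 29.921 = 50.134 kPa.
Final effective stress: σ'_f = σ'_0 + Δσ = 50.134 + 112 = 162.13 kPa.
Normally consolidated clay, so the full stress increment lies on the virgin compression line:
S_c = C_c·H/(1+e₀)·log₁₀(σ'_f/σ'_0) = 0.41×3.1/(1+1.26)×log₁₀(162.13/50.134)
    = 0.56239 × 0.50973 = 0.2867 m

S_c ≈ 287 mm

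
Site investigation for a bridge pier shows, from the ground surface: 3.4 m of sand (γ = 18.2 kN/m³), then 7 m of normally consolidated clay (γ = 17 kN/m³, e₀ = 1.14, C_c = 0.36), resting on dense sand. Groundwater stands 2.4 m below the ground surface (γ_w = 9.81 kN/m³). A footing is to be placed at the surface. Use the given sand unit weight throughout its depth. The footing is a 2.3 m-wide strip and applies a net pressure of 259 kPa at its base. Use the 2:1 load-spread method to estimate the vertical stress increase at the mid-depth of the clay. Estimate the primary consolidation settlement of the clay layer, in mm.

Mid-depth of clay below the ground surface: z = 3.4 + 7/2 = 6.9 m.
Total vertical stress at mid-clay: σ_v = 18.2×3.4 + 17×3.5 = 121.38 kPa.
Pore pressure: u = 9.81×(6.9 − 2.4) = 44.145 kPa.
Initial effective stress: σ'_0 = σ_v − u = 121.38 − 44.145 = 77.235 kPa.
Stress increase at mid-clay by the 2:1 spreading method:
Δσ = qB/(B+z) = 259×2.3/(2.3+6.9) = 64.75 kPa
Final effective stress: σ'_f = σ'_0 + Δσ = 77.235 + 64.75 = 141.99 kPa.
Normally consolidated clay, so the full stress increment lies on the virgin compression line:
S_c = C_c·H/(1+e₀)·log₁₀(σ'_f/σ'_0) = 0.36×7/(1+1.14)×log₁₀(141.99/77.235)
    = 1.1776 × 0.26444 = 0.3114 m

S_c ≈ 311 mm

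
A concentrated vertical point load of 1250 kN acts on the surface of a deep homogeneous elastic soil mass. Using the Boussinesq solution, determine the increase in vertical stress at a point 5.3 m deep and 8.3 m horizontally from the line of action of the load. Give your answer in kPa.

Δσ_z ≈ 0.959 kPa

Boussinesq vertical stress below a point load on an elastic half-space:
Δσ_z = 3P/(2πz²) · [1 + (r/z)²]^(−5/2)
r/z = 8.3/5.3 = 1.566; [1+(r/z)²]^(−5/2) = 0.045152.
Δσ_z = 3×1250/(2π×5.3²) × 0.045152 = 21.247 × 0.045152 = 0.9593 kPa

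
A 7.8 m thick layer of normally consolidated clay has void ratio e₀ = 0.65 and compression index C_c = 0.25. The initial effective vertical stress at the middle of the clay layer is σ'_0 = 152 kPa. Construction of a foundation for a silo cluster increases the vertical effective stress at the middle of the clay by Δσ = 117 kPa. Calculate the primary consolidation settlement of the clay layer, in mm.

S_c ≈ 293 mm

Final effective stress: σ'_f = σ'_0 + Δσ = 152 + 117 = 269 kPa.
Normally consolidated clay, so the full stress increment lies on the virgin compression line:
S_c = C_c·H/(1+e₀)·log₁₀(σ'_f/σ'_0) = 0.25×7.8/(1+0.65)×log₁₀(269/152)
    = 1.1818 × 0.24791 = 0.293 m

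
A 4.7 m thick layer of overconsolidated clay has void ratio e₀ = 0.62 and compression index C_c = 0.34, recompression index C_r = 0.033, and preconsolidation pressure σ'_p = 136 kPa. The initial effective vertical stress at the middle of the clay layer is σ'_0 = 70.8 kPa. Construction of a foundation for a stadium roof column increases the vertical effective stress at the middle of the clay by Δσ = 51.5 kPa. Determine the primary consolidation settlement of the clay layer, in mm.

Final effective stress: σ'_f = 70.8 + 51.5 = 122.3 kPa.
σ'_f = 122.3 ≤ σ'_p = 136 kPa, so the clay remains overconsolidated and only the recompression index applies:
S_c = C_r·H/(1+e₀)·log₁₀(σ'_f/σ'_0) = 0.033×4.7/1.62×log₁₀(122.3/70.8)
    = 0.09574 × 0.23739 = 0.02273 m

S_c ≈ 22.7 mm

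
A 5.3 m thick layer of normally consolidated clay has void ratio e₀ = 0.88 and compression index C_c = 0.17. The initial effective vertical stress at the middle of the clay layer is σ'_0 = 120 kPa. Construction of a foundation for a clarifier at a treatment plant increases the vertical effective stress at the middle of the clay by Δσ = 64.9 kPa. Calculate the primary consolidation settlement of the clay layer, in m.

Final effective stress: σ'_f = σ'_0 + Δσ = 120 + 64.9 = 184.9 kPa.
Normally consolidated clay, so the full stress increment lies on the virgin compression line:
S_c = C_c·H/(1+e₀)·log₁₀(σ'_f/σ'_0) = 0.17×5.3/(1+0.88)×log₁₀(184.9/120)
    = 0.47926 × 0.18776 = 0.08999 m

S_c ≈ 0.09 m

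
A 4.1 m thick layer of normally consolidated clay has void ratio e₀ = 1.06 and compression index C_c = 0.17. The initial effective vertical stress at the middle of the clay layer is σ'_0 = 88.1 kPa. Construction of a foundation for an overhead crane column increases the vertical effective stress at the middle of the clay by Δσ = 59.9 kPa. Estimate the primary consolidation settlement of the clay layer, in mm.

S_c ≈ 76.2 mm

Final effective stress: σ'_f = σ'_0 + Δσ = 88.1 + 59.9 = 148 kPa.
Normally consolidated clay, so the full stress increment lies on the virgin compression line:
S_c = C_c·H/(1+e₀)·log₁₀(σ'_f/σ'_0) = 0.17×4.1/(1+1.06)×log₁₀(148/88.1)
    = 0.33835 × 0.22529 = 0.07623 m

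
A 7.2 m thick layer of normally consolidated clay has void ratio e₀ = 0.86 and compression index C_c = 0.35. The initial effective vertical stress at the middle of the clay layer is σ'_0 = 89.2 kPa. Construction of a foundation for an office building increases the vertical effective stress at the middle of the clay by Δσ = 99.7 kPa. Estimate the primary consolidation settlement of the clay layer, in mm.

Final effective stress: σ'_f = σ'_0 + Δσ = 89.2 + 99.7 = 188.9 kPa.
Normally consolidated clay, so the full stress increment lies on the virgin compression line:
S_c = C_c·H/(1+e₀)·log₁₀(σ'_f/σ'_0) = 0.35×7.2/(1+0.86)×log₁₀(188.9/89.2)
    = 1.3548 × 0.32587 = 0.4415 m

S_c ≈ 441 mm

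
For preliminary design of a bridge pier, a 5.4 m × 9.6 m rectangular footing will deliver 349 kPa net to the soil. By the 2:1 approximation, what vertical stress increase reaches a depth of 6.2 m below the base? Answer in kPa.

By the 2:1 method the load spreads at 1 horizontal : 2 vertical, so at depth z the loaded area has grown by z in each plan dimension:
Δσ = qBL/((B+z)(L+z)) = 349×5.4×9.6/((5.4+6.2)(9.6+6.2)) = 98.713 kPa

Δσ_z ≈ 98.7 kPa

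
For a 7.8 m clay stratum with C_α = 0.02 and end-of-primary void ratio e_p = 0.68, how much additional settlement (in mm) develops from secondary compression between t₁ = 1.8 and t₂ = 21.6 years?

Secondary compression: S_s = C_α·H/(1+e_p)·log₁₀(t₂/t₁)
S_s = 0.02×7.8/(1+0.68)×log₁₀(21.6/1.8)
    = 0.09286 × 1.079 = 0.1002 m

S_s ≈ 100 mm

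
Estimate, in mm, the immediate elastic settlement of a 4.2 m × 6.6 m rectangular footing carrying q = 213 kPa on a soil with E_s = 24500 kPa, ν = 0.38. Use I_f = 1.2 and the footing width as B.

S_e ≈ 37.5 mm

Immediate (elastic) settlement: S_e = q·B·(1−ν²)/E_s · I_f.
S_e = 213 × 4.2 × (1 − 0.38²) / 24500 × 1.2
    = 213 × 4.2 × 0.8556 / 24500 × 1.2
    = 0.03749 m = 37.49 mm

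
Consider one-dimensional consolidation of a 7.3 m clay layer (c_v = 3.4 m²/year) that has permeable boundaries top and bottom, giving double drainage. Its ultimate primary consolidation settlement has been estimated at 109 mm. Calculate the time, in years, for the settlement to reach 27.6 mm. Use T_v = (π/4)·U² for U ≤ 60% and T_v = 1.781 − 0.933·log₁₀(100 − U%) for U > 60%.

Drainage path length: H_d = H/2 = 3.65 m (double drainage).
U = S(t)/S_ult = 27.6/109 = 0.2532.
U ≤ 60%: T_v = (π/4)·U² = (π/4)×0.25321² = 0.050356.
t = T_v·H_d²/c_v = 0.050356×3.65²/3.4 = 0.1973 years.

t ≈ 0.197 years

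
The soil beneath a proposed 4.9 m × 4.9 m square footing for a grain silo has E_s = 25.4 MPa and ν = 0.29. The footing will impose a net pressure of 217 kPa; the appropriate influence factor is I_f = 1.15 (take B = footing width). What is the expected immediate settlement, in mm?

Immediate (elastic) settlement: S_e = q·B·(1−ν²)/E_s · I_f.
E_s = 25.4 MPa = 25400 kPa.
S_e = 217 × 4.9 × (1 − 0.29²) / 25400 × 1.15
    = 217 × 4.9 × 0.9159 / 25400 × 1.15
    = 0.04409 m = 44.09 mm

S_e ≈ 44.1 mm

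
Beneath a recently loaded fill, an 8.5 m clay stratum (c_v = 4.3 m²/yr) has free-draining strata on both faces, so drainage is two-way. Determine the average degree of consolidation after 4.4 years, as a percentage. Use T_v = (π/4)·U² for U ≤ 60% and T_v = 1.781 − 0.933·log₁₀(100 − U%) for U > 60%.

U ≈ 93.9 %

Drainage path length: H_d = H/2 = 4.25 m (double drainage).
T_v = c_v·t/H_d² = 4.3×4.4/4.25² = 1.0475.
T_v = 1.0475 corresponds to the U > 60% branch:
U = 1 − 10^((1.781 − T_v)/0.933)/100 = 0.9389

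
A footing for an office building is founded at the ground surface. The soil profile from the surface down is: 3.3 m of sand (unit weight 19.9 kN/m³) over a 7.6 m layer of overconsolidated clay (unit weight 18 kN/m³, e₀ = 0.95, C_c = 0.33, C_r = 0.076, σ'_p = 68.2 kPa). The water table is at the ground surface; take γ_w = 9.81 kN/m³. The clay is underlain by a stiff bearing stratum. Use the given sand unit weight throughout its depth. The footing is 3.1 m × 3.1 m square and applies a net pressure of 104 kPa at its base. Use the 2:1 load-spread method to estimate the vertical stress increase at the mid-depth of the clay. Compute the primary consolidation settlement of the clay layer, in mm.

Mid-depth of clay below the ground surface: z = 3.3 + 7.6/2 = 7.1 m.
Total vertical stress at mid-clay: σ_v = 19.9×3.3 + 18×3.8 = 134.07 kPa.
Pore pressure: u = 9.81×(7.1 − 0) = 69.651 kPa.
Initial effective stress: σ'_0 = σ_v − u = 134.07 − 69.651 = 64.419 kPa.
Stress increase at mid-clay by the 2:1 spreading method:
Δσ = qBL/((B+z)(L+z)) = 104×3.1×3.1/((3.1+7.1)(3.1+7.1)) = 9.6063 kPa
Final effective stress: σ'_f = 64.419 + 9.6063 = 74.025 kPa.
σ'_f = 74.025 > σ'_p = 68.2 kPa, so the stress path crosses the preconsolidation pressure — recompression up to σ'_p, then virgin compression beyond:
S_c = H/(1+e₀)·[C_r·log₁₀(σ'_p/σ'_0) + C_c·log₁₀(σ'_f/σ'_p)]
    = 7.6/1.95 × [0.076×log₁₀(68.2/64.419) + 0.33×log₁₀(74.025/68.2)]
    = 3.8974 × [0.0018826 + 0.011746] = 0.05312 m

S_c ≈ 53.1 mm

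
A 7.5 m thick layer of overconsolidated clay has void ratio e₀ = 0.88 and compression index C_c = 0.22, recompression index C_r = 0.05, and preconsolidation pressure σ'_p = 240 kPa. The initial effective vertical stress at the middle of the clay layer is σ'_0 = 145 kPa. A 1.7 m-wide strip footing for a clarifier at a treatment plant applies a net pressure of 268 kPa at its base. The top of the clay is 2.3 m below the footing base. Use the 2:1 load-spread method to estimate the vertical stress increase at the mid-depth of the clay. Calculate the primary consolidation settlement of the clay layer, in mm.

S_c ≈ 29.5 mm

Mid-depth of clay below the footing base: z = 2.3 + 7.5/2 = 6.05 m.
Stress increase at mid-clay by the 2:1 spreading method:
Δσ = qB/(B+z) = 268×1.7/(1.7+6.05) = 58.787 kPa
Final effective stress: σ'_f = 145 + 58.787 = 203.79 kPa.
σ'_f = 203.79 ≤ σ'_p = 240 kPa, so the clay remains overconsolidated and only the recompression index applies:
S_c = C_r·H/(1+e₀)·log₁₀(σ'_f/σ'_0) = 0.05×7.5/1.88×log₁₀(203.79/145)
    = 0.19947 × 0.14781 = 0.02948 m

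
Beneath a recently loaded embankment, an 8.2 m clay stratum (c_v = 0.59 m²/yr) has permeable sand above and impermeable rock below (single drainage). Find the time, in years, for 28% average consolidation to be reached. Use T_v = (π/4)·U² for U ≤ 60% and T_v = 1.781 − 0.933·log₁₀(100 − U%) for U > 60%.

Drainage path length: H_d = H = 8.2 m (single drainage).
U ≤ 60%: T_v = (π/4)·U² = (π/4)×0.28² = 0.061575.
t = T_v·H_d²/c_v = 0.061575×8.2²/0.59 = 7.017 years.

t ≈ 7.02 years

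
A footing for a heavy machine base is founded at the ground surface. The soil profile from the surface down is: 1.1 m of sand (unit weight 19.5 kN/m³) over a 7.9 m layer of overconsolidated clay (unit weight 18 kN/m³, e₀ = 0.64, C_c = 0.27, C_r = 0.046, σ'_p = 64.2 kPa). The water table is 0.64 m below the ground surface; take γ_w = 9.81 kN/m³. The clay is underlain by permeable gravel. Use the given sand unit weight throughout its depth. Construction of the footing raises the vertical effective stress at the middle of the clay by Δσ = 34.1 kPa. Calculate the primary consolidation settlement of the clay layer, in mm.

Mid-depth of clay below the ground surface: z = 1.1 + 7.9/2 = 5.05 m.
Total vertical stress at mid-clay: σ_v = 19.5×1.1 + 18×3.95 = 92.55 kPa.
Pore pressure: u = 9.81×(5.05 − 0.64) = 43.262 kPa.
Initial effective stress: σ'_0 = σ_v − u = 92.55 − 43.262 = 49.288 kPa.
Final effective stress: σ'_f = 49.288 + 34.1 = 83.388 kPa.
σ'_f = 83.388 > σ'_p = 64.2 kPa, so the stress path crosses the preconsolidation pressure — recompression up to σ'_p, then virgin compression beyond:
S_c = H/(1+e₀)·[C_r·log₁₀(σ'_p/σ'_0) + C_c·log₁₀(σ'_f/σ'_p)]
    = 7.9/1.64 × [0.046×log₁₀(64.2/49.288) + 0.27×log₁₀(83.388/64.2)]
    = 4.8171 × [0.0052805 + 0.030664] = 0.1731 m

S_c ≈ 173 mm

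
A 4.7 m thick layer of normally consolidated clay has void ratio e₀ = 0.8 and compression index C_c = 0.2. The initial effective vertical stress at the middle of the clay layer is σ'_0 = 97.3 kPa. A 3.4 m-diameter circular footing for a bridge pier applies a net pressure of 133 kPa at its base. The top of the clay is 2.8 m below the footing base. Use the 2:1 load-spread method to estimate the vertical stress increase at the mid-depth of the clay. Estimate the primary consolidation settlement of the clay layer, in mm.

S_c ≈ 44.4 mm

Mid-depth of clay below the footing base: z = 2.8 + 4.7/2 = 5.15 m.
Stress increase at mid-clay by the 2:1 spreading method:
Δσ ≈ qD²/(D+z)² = 133×3.4²/(3.4+5.15)² = 21.032 kPa
Final effective stress: σ'_f = σ'_0 + Δσ = 97.3 + 21.032 = 118.33 kPa.
Normally consolidated clay, so the full stress increment lies on the virgin compression line:
S_c = C_c·H/(1+e₀)·log₁₀(σ'_f/σ'_0) = 0.2×4.7/(1+0.8)×log₁₀(118.33/97.3)
    = 0.52222 × 0.084982 = 0.04438 m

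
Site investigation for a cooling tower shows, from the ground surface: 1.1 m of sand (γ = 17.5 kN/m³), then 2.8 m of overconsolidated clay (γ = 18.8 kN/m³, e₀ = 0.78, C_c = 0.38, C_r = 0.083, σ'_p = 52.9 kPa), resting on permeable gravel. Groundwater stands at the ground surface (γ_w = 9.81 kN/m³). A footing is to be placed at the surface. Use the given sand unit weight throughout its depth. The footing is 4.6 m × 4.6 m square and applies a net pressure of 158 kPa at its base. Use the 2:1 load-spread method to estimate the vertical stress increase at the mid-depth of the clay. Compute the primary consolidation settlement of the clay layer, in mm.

Mid-depth of clay below the ground surface: z = 1.1 + 2.8/2 = 2.5 m.
Total vertical stress at mid-clay: σ_v = 17.5×1.1 + 18.8×1.4 = 45.57 kPa.
Pore pressure: u = 9.81×(2.5 − 0) = 24.525 kPa.
Initial effective stress: σ'_0 = σ_v − u = 45.57 − 24.525 = 21.045 kPa.
Stress increase at mid-clay by the 2:1 spreading method:
Δσ = qBL/((B+z)(L+z)) = 158×4.6×4.6/((4.6+2.5)(4.6+2.5)) = 66.322 kPa
Final effective stress: σ'_f = 21.045 + 66.322 = 87.367 kPa.
σ'_f = 87.367 > σ'_p = 52.9 kPa, so the stress path crosses the preconsolidation pressure — recompression up to σ'_p, then virgin compression beyond:
S_c = H/(1+e₀)·[C_r·log₁₀(σ'_p/σ'_0) + C_c·log₁₀(σ'_f/σ'_p)]
    = 2.8/1.78 × [0.083×log₁₀(52.9/21.045) + 0.38×log₁₀(87.367/52.9)]
    = 1.573 × [0.033225 + 0.082799] = 0.1825 m

S_c ≈ 183 mm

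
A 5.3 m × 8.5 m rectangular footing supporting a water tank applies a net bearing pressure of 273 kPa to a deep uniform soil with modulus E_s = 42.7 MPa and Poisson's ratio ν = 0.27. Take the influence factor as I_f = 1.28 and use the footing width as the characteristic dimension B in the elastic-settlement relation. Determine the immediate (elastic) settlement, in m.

Immediate (elastic) settlement: S_e = q·B·(1−ν²)/E_s · I_f.
E_s = 42.7 MPa = 42700 kPa.
S_e = 273 × 5.3 × (1 − 0.27²) / 42700 × 1.28
    = 273 × 5.3 × 0.9271 / 42700 × 1.28
    = 0.04021 m

S_e ≈ 0.0402 m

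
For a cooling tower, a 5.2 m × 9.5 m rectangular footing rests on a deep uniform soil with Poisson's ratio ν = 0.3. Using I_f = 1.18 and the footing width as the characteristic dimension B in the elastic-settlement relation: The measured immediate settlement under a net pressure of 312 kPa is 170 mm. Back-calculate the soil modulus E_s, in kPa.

S_e = q·B·(1−ν²)/E_s · I_f  ⇒  E_s = q·B·(1−ν²)·I_f / S_e.
E_s = 312 × 5.2 × 0.91 × 1.18 / 0.17 = 10250 kPa

E_s ≈ 10200 kPa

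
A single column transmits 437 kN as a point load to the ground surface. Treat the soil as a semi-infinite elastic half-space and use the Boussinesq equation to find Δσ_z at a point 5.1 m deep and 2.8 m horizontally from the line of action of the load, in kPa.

Δσ_z ≈ 4.15 kPa

Boussinesq vertical stress below a point load on an elastic half-space:
Δσ_z = 3P/(2πz²) · [1 + (r/z)²]^(−5/2)
r/z = 2.8/5.1 = 0.54902; [1+(r/z)²]^(−5/2) = 0.51755.
Δσ_z = 3×437/(2π×5.1²) × 0.51755 = 8.022 × 0.51755 = 4.152 kPa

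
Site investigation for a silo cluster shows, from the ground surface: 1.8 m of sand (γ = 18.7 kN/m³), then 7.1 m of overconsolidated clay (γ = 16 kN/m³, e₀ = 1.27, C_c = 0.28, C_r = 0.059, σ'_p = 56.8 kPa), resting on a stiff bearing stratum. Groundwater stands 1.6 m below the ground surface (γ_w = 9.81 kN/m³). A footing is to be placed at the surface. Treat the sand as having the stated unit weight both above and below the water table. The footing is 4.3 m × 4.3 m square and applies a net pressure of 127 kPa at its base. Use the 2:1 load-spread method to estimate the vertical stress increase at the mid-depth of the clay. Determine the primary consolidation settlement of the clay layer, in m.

Mid-depth of clay below the ground surface: z = 1.8 + 7.1/2 = 5.35 m.
Total vertical stress at mid-clay: σ_v = 18.7×1.8 + 16×3.55 = 90.46 kPa.
Pore pressure: u = 9.81×(5.35 − 1.6) = 36.788 kPa.
Initial effective stress: σ'_0 = σ_v − u = 90.46 − 36.788 = 53.672 kPa.
Stress increase at mid-clay by the 2:1 spreading method:
Δσ = qBL/((B+z)(L+z)) = 127×4.3×4.3/((4.3+5.35)(4.3+5.35)) = 25.217 kPa
Final effective stress: σ'_f = 53.672 + 25.217 = 78.889 kPa.
σ'_f = 78.889 > σ'_p = 56.8 kPa, so the stress path crosses the preconsolidation pressure — recompression up to σ'_p, then virgin compression beyond:
S_c = H/(1+e₀)·[C_r·log₁₀(σ'_p/σ'_0) + C_c·log₁₀(σ'_f/σ'_p)]
    = 7.1/2.27 × [0.059×log₁₀(56.8/53.672) + 0.28×log₁₀(78.889/56.8)]
    = 3.1278 × [0.0014514 + 0.039947] = 0.1295 m

S_c ≈ 0.129 m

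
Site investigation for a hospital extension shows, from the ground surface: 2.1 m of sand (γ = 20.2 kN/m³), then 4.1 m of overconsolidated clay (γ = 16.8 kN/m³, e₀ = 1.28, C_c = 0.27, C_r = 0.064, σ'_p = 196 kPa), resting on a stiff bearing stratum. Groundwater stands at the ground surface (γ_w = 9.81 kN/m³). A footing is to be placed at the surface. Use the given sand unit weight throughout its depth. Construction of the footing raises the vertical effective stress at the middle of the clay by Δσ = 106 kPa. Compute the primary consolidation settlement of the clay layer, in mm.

Mid-depth of clay below the ground surface: z = 2.1 + 4.1/2 = 4.15 m.
Total vertical stress at mid-clay: σ_v = 20.2×2.1 + 16.8×2.05 = 76.86 kPa.
Pore pressure: u = 9.81×(4.15 − 0) = 40.712 kPa.
Initial effective stress: σ'_0 = σ_v − u = 76.86 − 40.712 = 36.148 kPa.
Final effective stress: σ'_f = 36.148 + 106 = 142.15 kPa.
σ'_f = 142.15 ≤ σ'_p = 196 kPa, so the clay remains overconsolidated and only the recompression index applies:
S_c = C_r·H/(1+e₀)·log₁₀(σ'_f/σ'_0) = 0.064×4.1/2.28×log₁₀(142.15/36.148)
    = 0.11508 × 0.59466 = 0.06844 m

S_c ≈ 68.4 mm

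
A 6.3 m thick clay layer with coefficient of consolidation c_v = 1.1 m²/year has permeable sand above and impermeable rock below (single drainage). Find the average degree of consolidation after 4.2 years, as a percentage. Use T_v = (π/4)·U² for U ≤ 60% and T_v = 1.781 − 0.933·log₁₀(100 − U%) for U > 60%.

U ≈ 38.5 %

Drainage path length: H_d = H = 6.3 m (single drainage).
T_v = c_v·t/H_d² = 1.1×4.2/6.3² = 0.1164.
T_v = 0.1164 corresponds to the U ≤ 60% branch:
U = √(4T_v/π) = 0.385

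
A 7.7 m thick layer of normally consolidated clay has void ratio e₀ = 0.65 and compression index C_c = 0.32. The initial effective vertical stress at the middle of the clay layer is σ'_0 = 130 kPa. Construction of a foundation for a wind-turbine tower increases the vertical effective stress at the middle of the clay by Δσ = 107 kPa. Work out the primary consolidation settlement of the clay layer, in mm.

S_c ≈ 389 mm

Final effective stress: σ'_f = σ'_0 + Δσ = 130 + 107 = 237 kPa.
Normally consolidated clay, so the full stress increment lies on the virgin compression line:
S_c = C_c·H/(1+e₀)·log₁₀(σ'_f/σ'_0) = 0.32×7.7/(1+0.65)×log₁₀(237/130)
    = 1.4933 × 0.2608 = 0.3895 m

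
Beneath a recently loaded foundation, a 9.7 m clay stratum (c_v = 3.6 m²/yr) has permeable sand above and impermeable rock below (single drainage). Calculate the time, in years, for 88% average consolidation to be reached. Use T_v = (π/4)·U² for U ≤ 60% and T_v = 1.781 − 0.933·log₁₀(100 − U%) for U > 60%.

Drainage path length: H_d = H = 9.7 m (single drainage).
U > 60%: T_v = 1.781 − 0.933·log₁₀(100 − 88) = 0.77412.
t = T_v·H_d²/c_v = 0.77412×9.7²/3.6 = 20.23 years.

t ≈ 20.2 years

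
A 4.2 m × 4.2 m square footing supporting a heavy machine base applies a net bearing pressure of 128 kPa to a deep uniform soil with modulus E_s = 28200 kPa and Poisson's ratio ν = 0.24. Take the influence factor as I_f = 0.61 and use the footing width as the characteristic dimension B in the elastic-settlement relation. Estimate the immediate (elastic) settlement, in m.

S_e ≈ 0.011 m

Immediate (elastic) settlement: S_e = q·B·(1−ν²)/E_s · I_f.
S_e = 128 × 4.2 × (1 − 0.24²) / 28200 × 0.61
    = 128 × 4.2 × 0.9424 / 28200 × 0.61
    = 0.01096 m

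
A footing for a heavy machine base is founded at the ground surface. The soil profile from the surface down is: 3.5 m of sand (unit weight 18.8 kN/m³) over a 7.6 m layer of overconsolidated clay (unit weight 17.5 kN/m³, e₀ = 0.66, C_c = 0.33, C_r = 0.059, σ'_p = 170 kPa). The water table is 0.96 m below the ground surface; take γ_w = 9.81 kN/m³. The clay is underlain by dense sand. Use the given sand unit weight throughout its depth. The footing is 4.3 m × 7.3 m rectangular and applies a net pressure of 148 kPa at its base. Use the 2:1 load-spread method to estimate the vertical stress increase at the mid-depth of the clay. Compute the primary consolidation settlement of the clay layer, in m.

Mid-depth of clay below the ground surface: z = 3.5 + 7.6/2 = 7.3 m.
Total vertical stress at mid-clay: σ_v = 18.8×3.5 + 17.5×3.8 = 132.3 kPa.
Pore pressure: u = 9.81×(7.3 − 0.96) = 62.195 kPa.
Initial effective stress: σ'_0 = σ_v − u = 132.3 − 62.195 = 70.105 kPa.
Stress increase at mid-clay by the 2:1 spreading method:
Δσ = qBL/((B+z)(L+z)) = 148×4.3×7.3/((4.3+7.3)(7.3+7.3)) = 27.431 kPa
Final effective stress: σ'_f = 70.105 + 27.431 = 97.536 kPa.
σ'_f = 97.536 ≤ σ'_p = 170 kPa, so the clay remains overconsolidated and only the recompression index applies:
S_c = C_r·H/(1+e₀)·log₁₀(σ'_f/σ'_0) = 0.059×7.6/1.66×log₁₀(97.536/70.105)
    = 0.27012 × 0.14342 = 0.03874 m

S_c ≈ 0.0387 m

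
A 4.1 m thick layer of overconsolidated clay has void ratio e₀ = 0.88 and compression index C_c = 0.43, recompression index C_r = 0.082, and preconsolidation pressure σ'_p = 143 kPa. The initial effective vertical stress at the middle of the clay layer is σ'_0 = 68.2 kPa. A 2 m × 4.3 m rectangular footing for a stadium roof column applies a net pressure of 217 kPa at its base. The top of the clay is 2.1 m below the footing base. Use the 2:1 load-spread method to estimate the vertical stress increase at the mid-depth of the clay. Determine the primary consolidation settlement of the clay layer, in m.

S_c ≈ 0.0329 m

Mid-depth of clay below the footing base: z = 2.1 + 4.1/2 = 4.15 m.
Stress increase at mid-clay by the 2:1 spreading method:
Δσ = qBL/((B+z)(L+z)) = 217×2×4.3/((2+4.15)(4.3+4.15)) = 35.911 kPa
Final effective stress: σ'_f = 68.2 + 35.911 = 104.11 kPa.
σ'_f = 104.11 ≤ σ'_p = 143 kPa, so the clay remains overconsolidated and only the recompression index applies:
S_c = C_r·H/(1+e₀)·log₁₀(σ'_f/σ'_0) = 0.082×4.1/1.88×log₁₀(104.11/68.2)
    = 0.17883 × 0.18371 = 0.03285 m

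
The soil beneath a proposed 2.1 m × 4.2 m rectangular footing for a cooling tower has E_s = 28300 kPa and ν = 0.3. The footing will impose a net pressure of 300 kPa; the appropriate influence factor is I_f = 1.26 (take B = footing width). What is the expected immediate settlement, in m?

Immediate (elastic) settlement: S_e = q·B·(1−ν²)/E_s · I_f.
S_e = 300 × 2.1 × (1 − 0.3²) / 28300 × 1.26
    = 300 × 2.1 × 0.91 / 28300 × 1.26
    = 0.02553 m

S_e ≈ 0.0255 m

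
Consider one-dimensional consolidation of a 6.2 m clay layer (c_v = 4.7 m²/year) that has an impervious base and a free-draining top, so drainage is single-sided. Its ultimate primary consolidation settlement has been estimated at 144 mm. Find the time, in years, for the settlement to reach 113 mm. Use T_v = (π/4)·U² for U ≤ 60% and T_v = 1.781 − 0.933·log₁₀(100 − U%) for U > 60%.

t ≈ 4.39 years

Drainage path length: H_d = H = 6.2 m (single drainage).
U = S(t)/S_ult = 113/144 = 0.7847.
U > 60%: T_v = 1.781 − 0.933·log₁₀(100 − 78.472) = 0.53731.
t = T_v·H_d²/c_v = 0.53731×6.2²/4.7 = 4.395 years.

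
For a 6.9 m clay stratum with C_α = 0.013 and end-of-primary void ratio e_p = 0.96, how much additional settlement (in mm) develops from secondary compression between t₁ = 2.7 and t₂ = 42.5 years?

S_s ≈ 54.8 mm

Secondary compression: S_s = C_α·H/(1+e_p)·log₁₀(t₂/t₁)
S_s = 0.013×6.9/(1+0.96)×log₁₀(42.5/2.7)
    = 0.04577 × 1.197 = 0.05478 m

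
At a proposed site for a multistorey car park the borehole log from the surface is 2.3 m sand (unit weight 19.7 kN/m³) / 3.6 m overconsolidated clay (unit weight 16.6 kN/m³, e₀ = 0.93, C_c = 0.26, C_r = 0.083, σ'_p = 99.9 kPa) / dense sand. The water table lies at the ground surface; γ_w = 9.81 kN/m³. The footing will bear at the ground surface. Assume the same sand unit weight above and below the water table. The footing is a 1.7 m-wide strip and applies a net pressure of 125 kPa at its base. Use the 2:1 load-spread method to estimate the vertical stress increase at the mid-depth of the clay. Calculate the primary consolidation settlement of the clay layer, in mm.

S_c ≈ 48.2 mm

Mid-depth of clay below the ground surface: z = 2.3 + 3.6/2 = 4.1 m.
Total vertical stress at mid-clay: σ_v = 19.7×2.3 + 16.6×1.8 = 75.19 kPa.
Pore pressure: u = 9.81×(4.1 − 0) = 40.221 kPa.
Initial effective stress: σ'_0 = σ_v − u = 75.19 − 40.221 = 34.969 kPa.
Stress increase at mid-clay by the 2:1 spreading method:
Δσ = qB/(B+z) = 125×1.7/(1.7+4.1) = 36.638 kPa
Final effective stress: σ'_f = 34.969 + 36.638 = 71.607 kPa.
σ'_f = 71.607 ≤ σ'_p = 99.9 kPa, so the clay remains overconsolidated and only the recompression index applies:
S_c = C_r·H/(1+e₀)·log₁₀(σ'_f/σ'_0) = 0.083×3.6/1.93×log₁₀(71.607/34.969)
    = 0.15482 × 0.31127 = 0.04819 m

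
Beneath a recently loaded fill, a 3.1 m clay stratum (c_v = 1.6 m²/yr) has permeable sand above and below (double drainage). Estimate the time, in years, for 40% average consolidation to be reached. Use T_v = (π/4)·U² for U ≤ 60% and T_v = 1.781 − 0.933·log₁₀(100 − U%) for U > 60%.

Drainage path length: H_d = H/2 = 1.55 m (double drainage).
U ≤ 60%: T_v = (π/4)·U² = (π/4)×0.4² = 0.12566.
t = T_v·H_d²/c_v = 0.12566×1.55²/1.6 = 0.1887 years.

t ≈ 0.189 years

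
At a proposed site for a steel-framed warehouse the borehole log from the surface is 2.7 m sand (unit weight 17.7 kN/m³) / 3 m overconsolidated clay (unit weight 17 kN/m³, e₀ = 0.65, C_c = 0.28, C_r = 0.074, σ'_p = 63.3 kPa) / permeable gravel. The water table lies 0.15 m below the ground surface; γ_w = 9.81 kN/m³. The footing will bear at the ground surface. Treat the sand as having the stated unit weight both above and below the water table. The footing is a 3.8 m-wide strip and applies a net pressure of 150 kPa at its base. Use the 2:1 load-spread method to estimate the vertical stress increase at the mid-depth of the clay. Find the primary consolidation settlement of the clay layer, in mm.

Mid-depth of clay below the ground surface: z = 2.7 + 3/2 = 4.2 m.
Total vertical stress at mid-clay: σ_v = 17.7×2.7 + 17×1.5 = 73.29 kPa.
Pore pressure: u = 9.81×(4.2 − 0.15) = 39.73 kPa.
Initial effective stress: σ'_0 = σ_v − u = 73.29 − 39.73 = 33.56 kPa.
Stress increase at mid-clay by the 2:1 spreading method:
Δσ = qB/(B+z) = 150×3.8/(3.8+4.2) = 71.25 kPa
Final effective stress: σ'_f = 33.56 + 71.25 = 104.81 kPa.
σ'_f = 104.81 > σ'_p = 63.3 kPa, so the stress path crosses the preconsolidation pressure — recompression up to σ'_p, then virgin compression beyond:
S_c = H/(1+e₀)·[C_r·log₁₀(σ'_p/σ'_0) + C_c·log₁₀(σ'_f/σ'_p)]
    = 3/1.65 × [0.074×log₁₀(63.3/33.56) + 0.28×log₁₀(104.81/63.3)]
    = 1.8182 × [0.020393 + 0.06132] = 0.1486 m

S_c ≈ 149 mm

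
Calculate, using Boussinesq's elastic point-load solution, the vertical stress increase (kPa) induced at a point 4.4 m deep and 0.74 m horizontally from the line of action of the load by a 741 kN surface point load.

Δσ_z ≈ 17 kPa

Boussinesq vertical stress below a point load on an elastic half-space:
Δσ_z = 3P/(2πz²) · [1 + (r/z)²]^(−5/2)
r/z = 0.74/4.4 = 0.16818; [1+(r/z)²]^(−5/2) = 0.93264.
Δσ_z = 3×741/(2π×4.4²) × 0.93264 = 18.275 × 0.93264 = 17.04 kPa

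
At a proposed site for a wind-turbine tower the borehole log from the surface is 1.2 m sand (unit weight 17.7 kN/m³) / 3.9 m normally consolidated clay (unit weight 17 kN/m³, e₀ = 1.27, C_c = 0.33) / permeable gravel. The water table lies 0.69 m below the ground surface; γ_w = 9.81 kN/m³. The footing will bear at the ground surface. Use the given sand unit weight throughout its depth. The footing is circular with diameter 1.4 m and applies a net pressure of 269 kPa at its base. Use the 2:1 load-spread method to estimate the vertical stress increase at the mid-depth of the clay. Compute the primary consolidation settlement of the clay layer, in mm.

S_c ≈ 150 mm

Mid-depth of clay below the ground surface: z = 1.2 + 3.9/2 = 3.15 m.
Total vertical stress at mid-clay: σ_v = 17.7×1.2 + 17×1.95 = 54.39 kPa.
Pore pressure: u = 9.81×(3.15 − 0.69) = 24.133 kPa.
Initial effective stress: σ'_0 = σ_v − u = 54.39 − 24.133 = 30.257 kPa.
Stress increase at mid-clay by the 2:1 spreading method:
Δσ ≈ qD²/(D+z)² = 269×1.4²/(1.4+3.15)² = 25.467 kPa
Final effective stress: σ'_f = σ'_0 + Δσ = 30.257 + 25.467 = 55.724 kPa.
Normally consolidated clay, so the full stress increment lies on the virgin compression line:
S_c = C_c·H/(1+e₀)·log₁₀(σ'_f/σ'_0) = 0.33×3.9/(1+1.27)×log₁₀(55.724/30.257)
    = 0.56696 × 0.26522 = 0.1504 m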